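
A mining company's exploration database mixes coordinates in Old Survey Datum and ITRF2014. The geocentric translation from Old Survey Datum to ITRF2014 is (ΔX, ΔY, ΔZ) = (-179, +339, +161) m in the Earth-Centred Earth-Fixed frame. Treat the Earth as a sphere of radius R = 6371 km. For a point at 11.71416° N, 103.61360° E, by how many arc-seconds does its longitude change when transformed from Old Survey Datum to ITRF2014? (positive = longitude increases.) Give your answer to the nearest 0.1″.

sin φ = 0.203029, cos φ = 0.979173, sin λ = 0.971905, cos λ = -0.235373.
East component: ΔE = −sin λ·ΔX + cos λ·ΔY = −(0.971905)(-179) + (-0.235373)(339) = 94.18 m.
1° of latitude spans πR/180 = 111195 m; at latitude φ, 1° of longitude spans that × cos φ = 108879.0 m, so Δλ = 94.18 / 108879.0 × 3600 = 3.114″.

Δλ = 3.1″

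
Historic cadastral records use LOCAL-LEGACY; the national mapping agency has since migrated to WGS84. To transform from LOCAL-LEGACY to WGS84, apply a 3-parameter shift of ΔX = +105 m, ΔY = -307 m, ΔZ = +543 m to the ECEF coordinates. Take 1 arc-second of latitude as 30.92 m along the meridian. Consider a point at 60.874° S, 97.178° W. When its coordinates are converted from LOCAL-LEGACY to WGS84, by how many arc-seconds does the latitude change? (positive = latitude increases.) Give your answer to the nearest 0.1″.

Δφ = 16.8″

sin φ = -0.873551, cos φ = 0.486732, sin λ = -0.992163, cos λ = -0.124952.
North component: ΔN = −sin φ cos λ·ΔX − sin φ sin λ·ΔY + cos φ·ΔZ = −(-0.873551)(-0.124952)(105) − (-0.873551)(-0.992163)(-307) + (0.486732)(543) = 518.91 m.
1° of latitude spans 3600 × 30.92 = 111312 m, so Δφ = 518.91 / 111312 × 3600 = 16.782″.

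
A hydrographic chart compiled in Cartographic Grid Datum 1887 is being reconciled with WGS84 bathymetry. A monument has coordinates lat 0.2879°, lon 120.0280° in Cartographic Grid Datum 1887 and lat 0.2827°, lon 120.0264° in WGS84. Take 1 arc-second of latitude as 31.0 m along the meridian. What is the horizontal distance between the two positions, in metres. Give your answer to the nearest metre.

607 m

Δφ = 0.2827° − 0.2879° = -0.0052°; Δλ = 120.0264° − 120.0280° = -0.0016°.
1° of latitude = 3600 × 31.00 = 111600 m.
ΔN = Δφ × 111600 = -580.3 m; ΔE = Δλ × 111600 × cos(0.2879°) = -0.0016 × 111600 × 0.999987 = -178.6 m.
Distance = √(ΔE² + ΔN²) = √((-178.6)² + (-580.3)²) = 607.2 m.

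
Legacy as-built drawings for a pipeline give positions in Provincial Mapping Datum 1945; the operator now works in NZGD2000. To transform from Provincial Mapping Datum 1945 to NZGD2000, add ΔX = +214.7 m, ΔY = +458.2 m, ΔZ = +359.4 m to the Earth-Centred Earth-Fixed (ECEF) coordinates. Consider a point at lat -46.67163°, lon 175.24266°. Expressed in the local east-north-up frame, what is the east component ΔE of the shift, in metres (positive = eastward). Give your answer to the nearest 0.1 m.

ΔE = -474.4 m

The local east axis at (φ, λ) is (−sin λ, cos λ, 0), so ΔE = −sin(175.24266°)·214.7 + cos(175.24266°)·458.2 = -474.43 m.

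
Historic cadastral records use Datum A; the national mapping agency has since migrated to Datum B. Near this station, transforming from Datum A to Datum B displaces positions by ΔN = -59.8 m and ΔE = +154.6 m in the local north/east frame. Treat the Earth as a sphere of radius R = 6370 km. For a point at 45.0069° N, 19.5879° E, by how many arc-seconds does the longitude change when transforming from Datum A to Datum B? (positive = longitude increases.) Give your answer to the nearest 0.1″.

Δλ = 7.1″

At latitude 45.0069°, cos φ = 0.707022.
One radian of longitude at latitude φ spans R cos φ, so Δλ = ΔE / (R cos φ) = 154.6 / (6370000 × 0.707022) = 3.4327e-05 rad = 7.080″.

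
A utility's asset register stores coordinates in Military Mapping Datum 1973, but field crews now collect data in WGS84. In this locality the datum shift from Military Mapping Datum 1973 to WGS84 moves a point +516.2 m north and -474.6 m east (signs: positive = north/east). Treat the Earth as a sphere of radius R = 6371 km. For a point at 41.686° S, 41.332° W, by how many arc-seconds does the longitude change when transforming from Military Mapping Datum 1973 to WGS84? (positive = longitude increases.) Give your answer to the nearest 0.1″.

Δλ = -20.6″

At latitude -41.686°, cos φ = 0.746801.
One radian of longitude at latitude φ spans R cos φ, so Δλ = ΔE / (R cos φ) = -474.6 / (6371000 × 0.746801) = -9.9751e-05 rad = -20.575″.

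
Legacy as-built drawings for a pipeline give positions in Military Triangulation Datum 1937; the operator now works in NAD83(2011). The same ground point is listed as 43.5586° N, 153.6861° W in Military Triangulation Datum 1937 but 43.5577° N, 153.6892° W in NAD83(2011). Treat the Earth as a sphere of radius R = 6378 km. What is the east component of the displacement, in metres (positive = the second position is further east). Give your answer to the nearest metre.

Δφ = 43.5577° − 43.5586° = -0.0009°; Δλ = -153.6892° − -153.6861° = -0.0031°.
1° along a meridian = πR/180 = 111317 m.
ΔN = Δφ × 111317 = -100.2 m; ΔE = Δλ × 111317 × cos(43.5586°) = -0.0031 × 111317 × 0.724670 = -250.1 m.

ΔE = -250 m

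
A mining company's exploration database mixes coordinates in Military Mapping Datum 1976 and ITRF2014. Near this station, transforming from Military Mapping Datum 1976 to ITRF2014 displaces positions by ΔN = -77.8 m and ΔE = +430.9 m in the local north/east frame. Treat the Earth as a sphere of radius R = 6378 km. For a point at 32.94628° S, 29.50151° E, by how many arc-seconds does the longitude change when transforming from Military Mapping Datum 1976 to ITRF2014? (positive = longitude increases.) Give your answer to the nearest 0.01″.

At latitude -32.94628°, cos φ = 0.839181.
One radian of longitude at latitude φ spans R cos φ, so Δλ = ΔE / (R cos φ) = 430.9 / (6378000 × 0.839181) = 8.0508e-05 rad = 16.606″.

Δλ = 16.61″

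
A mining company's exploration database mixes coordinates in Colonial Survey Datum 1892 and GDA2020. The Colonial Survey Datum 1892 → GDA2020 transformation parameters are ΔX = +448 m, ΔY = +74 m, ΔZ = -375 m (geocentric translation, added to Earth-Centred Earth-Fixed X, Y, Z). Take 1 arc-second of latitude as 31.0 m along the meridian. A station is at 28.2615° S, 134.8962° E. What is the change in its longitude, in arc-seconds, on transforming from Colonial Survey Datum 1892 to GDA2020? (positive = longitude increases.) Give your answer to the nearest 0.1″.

Δλ = -13.5″

sin φ = -0.473496, cos φ = 0.880796, sin λ = 0.708387, cos λ = -0.705825.
East component: ΔE = −sin λ·ΔX + cos λ·ΔY = −(0.708387)(448) + (-0.705825)(74) = -369.59 m.
1° of latitude spans 3600 × 31.00 = 111600 m; at latitude φ, 1° of longitude spans that × cos φ = 98296.8 m, so Δλ = -369.59 / 98296.8 × 3600 = -13.536″.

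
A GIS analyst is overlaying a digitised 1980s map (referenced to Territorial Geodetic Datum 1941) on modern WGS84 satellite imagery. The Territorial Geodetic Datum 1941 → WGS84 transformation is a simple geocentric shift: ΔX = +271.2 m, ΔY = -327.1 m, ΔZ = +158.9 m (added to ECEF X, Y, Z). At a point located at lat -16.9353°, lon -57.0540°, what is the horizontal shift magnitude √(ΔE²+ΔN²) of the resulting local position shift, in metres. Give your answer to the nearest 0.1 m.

At φ = -16.9353°, λ = -57.0540°: sin φ = -0.291292, cos φ = 0.956634, sin λ = -0.839184, cos λ = 0.543848.
ΔE = −sin λ·ΔX + cos λ·ΔY = −(-0.839184)·(271.2) + (0.543848)·(-327.1) = 49.69 m.
ΔN = −sin φ cos λ·ΔX − sin φ sin λ·ΔY + cos φ·ΔZ = −(-0.291292)(0.543848)(271.2) − (-0.291292)(-0.839184)(-327.1) + (0.956634)(158.9) = 274.93 m.
Horizontal magnitude = √(ΔE² + ΔN²) = √(49.69² + 274.93²) = 279.39 m.

279.4 m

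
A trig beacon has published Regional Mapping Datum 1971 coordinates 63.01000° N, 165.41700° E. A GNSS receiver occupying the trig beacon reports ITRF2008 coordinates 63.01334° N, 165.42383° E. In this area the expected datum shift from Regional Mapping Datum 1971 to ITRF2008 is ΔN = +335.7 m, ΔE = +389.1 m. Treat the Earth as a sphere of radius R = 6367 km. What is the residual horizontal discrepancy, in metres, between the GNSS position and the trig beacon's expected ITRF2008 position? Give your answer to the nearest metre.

Observed coordinate differences: Δφ = +0.00334°, Δλ = +0.00683°.
Converting to metres (1° lat = 111125 m, cos φ = 0.453835): observed ΔN = 371.2 m, observed ΔE = 344.5 m.
Subtracting the expected shift leaves a residual of 371.2 − (335.7) = 35.5 m north and 344.5 − (389.1) = -44.6 m east.
Residual distance = √(35.5² + (-44.6)²) = 57.0 m.

57 m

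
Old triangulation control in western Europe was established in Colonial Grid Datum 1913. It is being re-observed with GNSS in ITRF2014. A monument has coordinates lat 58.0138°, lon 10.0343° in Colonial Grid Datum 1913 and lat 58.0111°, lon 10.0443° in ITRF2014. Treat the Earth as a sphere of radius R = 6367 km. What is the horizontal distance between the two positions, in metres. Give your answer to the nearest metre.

661 m

Δφ = 58.0111° − 58.0138° = -0.0027°; Δλ = 10.0443° − 10.0343° = +0.0100°.
1° along a meridian = πR/180 = 111125 m.
ΔN = Δφ × 111125 = -300.0 m; ΔE = Δλ × 111125 × cos(58.0138°) = +0.0100 × 111125 × 0.529715 = 588.6 m.
Distance = √(ΔE² + ΔN²) = √(588.6² + (-300.0)²) = 660.7 m.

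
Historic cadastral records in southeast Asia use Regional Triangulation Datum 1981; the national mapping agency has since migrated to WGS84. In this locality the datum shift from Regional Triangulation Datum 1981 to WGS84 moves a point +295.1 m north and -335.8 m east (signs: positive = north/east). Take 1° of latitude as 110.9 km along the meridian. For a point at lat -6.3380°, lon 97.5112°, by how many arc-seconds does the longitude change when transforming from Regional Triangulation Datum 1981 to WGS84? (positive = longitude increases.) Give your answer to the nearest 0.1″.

Δλ = -11.0″

At latitude -6.3380°, cos φ = 0.993888.
1° of longitude at this latitude = 110.9 × cos φ = 110.22 km, so Δλ = -335.8 / 110222.2 = -0.0030466° = -10.968″.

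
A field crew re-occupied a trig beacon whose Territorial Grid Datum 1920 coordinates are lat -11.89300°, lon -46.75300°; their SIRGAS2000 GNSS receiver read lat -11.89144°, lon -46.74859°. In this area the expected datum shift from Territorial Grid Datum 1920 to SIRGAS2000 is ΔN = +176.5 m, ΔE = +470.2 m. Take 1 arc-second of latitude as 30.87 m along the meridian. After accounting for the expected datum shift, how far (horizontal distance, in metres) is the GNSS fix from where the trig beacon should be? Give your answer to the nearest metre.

10 m

Observed coordinate differences: Δφ = +0.00156°, Δλ = +0.00441°.
Converting to metres (1° lat = 111132 m, cos φ = 0.978534): observed ΔN = 173.4 m, observed ΔE = 479.6 m.
Subtracting the expected shift leaves a residual of 173.4 − (176.5) = -3.1 m north and 479.6 − (470.2) = 9.4 m east.
Residual distance = √((-3.1)² + 9.4²) = 9.9 m.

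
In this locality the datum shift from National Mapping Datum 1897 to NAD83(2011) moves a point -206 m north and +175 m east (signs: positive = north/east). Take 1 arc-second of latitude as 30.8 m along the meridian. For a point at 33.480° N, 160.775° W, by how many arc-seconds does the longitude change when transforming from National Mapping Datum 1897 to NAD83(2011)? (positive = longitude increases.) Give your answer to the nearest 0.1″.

Δλ = 6.8″

At latitude 33.480°, cos φ = 0.834078.
1″ of longitude at this latitude = 30.80 × cos φ = 25.6896 m, so Δλ = 175.0 / 25.6896 = 6.812″.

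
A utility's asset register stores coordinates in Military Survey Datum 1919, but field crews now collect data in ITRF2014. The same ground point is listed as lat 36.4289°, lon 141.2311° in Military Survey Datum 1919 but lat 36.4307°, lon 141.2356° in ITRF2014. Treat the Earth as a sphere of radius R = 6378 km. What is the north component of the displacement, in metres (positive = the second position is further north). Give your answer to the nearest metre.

Δφ = 36.4307° − 36.4289° = +0.0018°; Δλ = 141.2356° − 141.2311° = +0.0045°.
1° along a meridian = πR/180 = 111317 m.
ΔN = Δφ × 111317 = 200.4 m; ΔE = Δλ × 111317 × cos(36.4289°) = +0.0045 × 111317 × 0.804594 = 403.0 m.

ΔN = 200 m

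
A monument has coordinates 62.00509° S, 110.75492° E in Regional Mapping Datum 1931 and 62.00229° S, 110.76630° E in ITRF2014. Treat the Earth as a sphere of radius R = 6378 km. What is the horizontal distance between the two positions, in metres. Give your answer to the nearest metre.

671 m

Δφ = -62.00229° − -62.00509° = +0.00280°; Δλ = 110.76630° − 110.75492° = +0.01138°.
1° along a meridian = πR/180 = 111317 m.
ΔN = Δφ × 111317 = 311.7 m; ΔE = Δλ × 111317 × cos(-62.00509°) = +0.01138 × 111317 × 0.469393 = 594.6 m.
Distance = √(ΔE² + ΔN²) = √(594.6² + 311.7²) = 671.4 m.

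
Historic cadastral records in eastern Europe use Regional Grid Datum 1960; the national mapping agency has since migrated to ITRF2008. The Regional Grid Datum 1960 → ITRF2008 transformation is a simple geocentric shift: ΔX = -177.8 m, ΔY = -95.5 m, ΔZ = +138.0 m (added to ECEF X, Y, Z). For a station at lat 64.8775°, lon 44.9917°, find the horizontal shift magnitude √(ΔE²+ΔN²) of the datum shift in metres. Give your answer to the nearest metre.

241 m

The local east axis at (φ, λ) is (−sin λ, cos λ, 0), so ΔE = −sin(44.9917°)·(-177.8) + cos(44.9917°)·(-95.5) = 58.17 m.
The local north axis is (−sin φ cos λ, −sin φ sin λ, cos φ), giving ΔN = 113.847 + 61.132 + 58.589 = 233.57 m.
Horizontal magnitude = √(ΔE² + ΔN²) = √(58.17² + 233.57²) = 240.70 m.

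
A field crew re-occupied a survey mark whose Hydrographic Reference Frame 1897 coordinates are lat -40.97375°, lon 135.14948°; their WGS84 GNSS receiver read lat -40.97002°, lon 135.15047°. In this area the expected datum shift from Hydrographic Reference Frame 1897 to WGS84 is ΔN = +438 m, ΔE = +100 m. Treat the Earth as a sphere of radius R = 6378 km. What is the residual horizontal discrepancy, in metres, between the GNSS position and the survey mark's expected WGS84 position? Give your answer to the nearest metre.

Observed coordinate differences: Δφ = +0.00373°, Δλ = +0.00099°.
Converting to metres (1° lat = 111317 m, cos φ = 0.755010): observed ΔN = 415.2 m, observed ΔE = 83.2 m.
Subtracting the expected shift leaves a residual of 415.2 − (438) = -22.8 m north and 83.2 − (100) = -16.8 m east.
Residual distance = √((-22.8)² + (-16.8)²) = 28.3 m.

28 m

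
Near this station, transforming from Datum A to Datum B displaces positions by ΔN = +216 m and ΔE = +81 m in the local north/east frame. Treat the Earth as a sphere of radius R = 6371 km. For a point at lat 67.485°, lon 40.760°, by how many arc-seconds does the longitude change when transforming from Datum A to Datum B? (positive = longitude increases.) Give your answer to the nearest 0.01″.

Δλ = 6.85″

At latitude 67.485°, cos φ = 0.382925.
One radian of longitude at latitude φ spans R cos φ, so Δλ = ΔE / (R cos φ) = 81.0 / (6371000 × 0.382925) = 3.3202e-05 rad = 6.848″.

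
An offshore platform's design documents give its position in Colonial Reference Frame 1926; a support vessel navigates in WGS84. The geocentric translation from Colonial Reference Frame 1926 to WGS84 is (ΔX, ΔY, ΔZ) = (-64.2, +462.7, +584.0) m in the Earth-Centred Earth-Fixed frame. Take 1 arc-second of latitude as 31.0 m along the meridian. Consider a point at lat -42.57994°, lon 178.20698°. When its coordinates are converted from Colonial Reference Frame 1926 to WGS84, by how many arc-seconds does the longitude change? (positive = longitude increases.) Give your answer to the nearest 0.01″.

Δλ = -20.17″

sin φ = -0.676618, cos φ = 0.736334, sin λ = 0.031289, cos λ = -0.999510.
East component: ΔE = −sin λ·ΔX + cos λ·ΔY = −(0.031289)(-64.2) + (-0.999510)(462.7) = -460.46 m.
1° of latitude spans 3600 × 31.00 = 111600 m; at latitude φ, 1° of longitude spans that × cos φ = 82174.9 m, so Δλ = -460.46 / 82174.9 × 3600 = -20.173″.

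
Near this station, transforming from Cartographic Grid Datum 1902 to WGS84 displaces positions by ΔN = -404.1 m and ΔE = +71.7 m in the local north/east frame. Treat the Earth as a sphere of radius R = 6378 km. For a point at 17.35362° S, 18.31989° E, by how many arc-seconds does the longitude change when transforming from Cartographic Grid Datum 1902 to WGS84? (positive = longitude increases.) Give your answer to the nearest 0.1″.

At latitude -17.35362°, cos φ = 0.954482.
One radian of longitude at latitude φ spans R cos φ, so Δλ = ΔE / (R cos φ) = 71.7 / (6378000 × 0.954482) = 1.1778e-05 rad = 2.429″.

Δλ = 2.4″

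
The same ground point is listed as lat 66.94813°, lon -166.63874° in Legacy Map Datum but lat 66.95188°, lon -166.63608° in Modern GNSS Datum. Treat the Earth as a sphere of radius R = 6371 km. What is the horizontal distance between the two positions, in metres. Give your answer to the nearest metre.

Δφ = 66.95188° − 66.94813° = +0.00375°; Δλ = -166.63608° − -166.63874° = +0.00266°.
1° along a meridian = πR/180 = 111195 m.
ΔN = Δφ × 111195 = 417.0 m; ΔE = Δλ × 111195 × cos(66.94813°) = +0.00266 × 111195 × 0.391564 = 115.8 m.
Distance = √(ΔE² + ΔN²) = √(115.8² + 417.0²) = 432.8 m.

433 m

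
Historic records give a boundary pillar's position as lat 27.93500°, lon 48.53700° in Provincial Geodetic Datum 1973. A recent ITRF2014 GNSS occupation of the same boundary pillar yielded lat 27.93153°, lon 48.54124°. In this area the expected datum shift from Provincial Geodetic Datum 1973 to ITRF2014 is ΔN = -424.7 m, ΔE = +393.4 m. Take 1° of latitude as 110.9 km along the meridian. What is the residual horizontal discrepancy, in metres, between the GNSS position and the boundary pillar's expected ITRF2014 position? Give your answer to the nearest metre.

Observed coordinate differences: Δφ = -0.00347°, Δλ = +0.00424°.
Converting to metres (1° lat = 110900 m, cos φ = 0.883480): observed ΔN = -384.8 m, observed ΔE = 415.4 m.
Subtracting the expected shift leaves a residual of -384.8 − (-424.7) = 39.9 m north and 415.4 − (393.4) = 22.0 m east.
Residual distance = √(39.9² + 22.0²) = 45.6 m.

46 m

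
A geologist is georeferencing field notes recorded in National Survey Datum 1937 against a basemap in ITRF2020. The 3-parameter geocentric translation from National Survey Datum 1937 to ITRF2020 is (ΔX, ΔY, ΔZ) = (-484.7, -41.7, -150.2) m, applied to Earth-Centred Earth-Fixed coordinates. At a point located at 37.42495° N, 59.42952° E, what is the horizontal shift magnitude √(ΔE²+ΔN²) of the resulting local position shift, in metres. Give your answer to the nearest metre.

400 m

At φ = 37.42495°, λ = 59.42952°: sin φ = 0.607722, cos φ = 0.794150, sin λ = 0.861004, cos λ = 0.508598.
ΔE = −sin λ·ΔX + cos λ·ΔY = −(0.861004)·(-484.7) + (0.508598)·(-41.7) = 396.12 m.
ΔN = −sin φ cos λ·ΔX − sin φ sin λ·ΔY + cos φ·ΔZ = −(0.607722)(0.508598)(-484.7) − (0.607722)(0.861004)(-41.7) + (0.794150)(-150.2) = 52.35 m.
Horizontal magnitude = √(ΔE² + ΔN²) = √(396.12² + 52.35²) = 399.56 m.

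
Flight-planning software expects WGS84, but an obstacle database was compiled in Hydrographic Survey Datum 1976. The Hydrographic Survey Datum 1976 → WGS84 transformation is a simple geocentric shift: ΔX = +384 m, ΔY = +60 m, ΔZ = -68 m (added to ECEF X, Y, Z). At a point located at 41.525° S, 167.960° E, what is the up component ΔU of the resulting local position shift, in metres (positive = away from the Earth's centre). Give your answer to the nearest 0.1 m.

ΔU = -226.7 m

At φ = -41.525°, λ = 167.960°: sin φ = -0.662947, cos φ = 0.748667, sin λ = 0.208595, cos λ = -0.978002.
ΔU = cos φ cos λ·ΔX + cos φ sin λ·ΔY + sin φ·ΔZ = (0.748667)(-0.978002)(384) + (0.748667)(0.208595)(60) + (-0.662947)(-68) = -226.71 m.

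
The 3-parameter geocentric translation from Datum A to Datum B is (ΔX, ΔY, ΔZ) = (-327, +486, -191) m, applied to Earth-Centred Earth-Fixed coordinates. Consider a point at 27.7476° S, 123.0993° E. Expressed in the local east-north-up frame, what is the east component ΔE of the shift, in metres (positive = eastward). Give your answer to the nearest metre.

At φ = -27.7476°, λ = 123.0993°: sin φ = -0.465577, cos φ = 0.885007, sin λ = 0.837725, cos λ = -0.546092.
ΔE = −sin λ·ΔX + cos λ·ΔY = −(0.837725)·(-327) + (-0.546092)·(486) = 8.54 m.

ΔE = 9 m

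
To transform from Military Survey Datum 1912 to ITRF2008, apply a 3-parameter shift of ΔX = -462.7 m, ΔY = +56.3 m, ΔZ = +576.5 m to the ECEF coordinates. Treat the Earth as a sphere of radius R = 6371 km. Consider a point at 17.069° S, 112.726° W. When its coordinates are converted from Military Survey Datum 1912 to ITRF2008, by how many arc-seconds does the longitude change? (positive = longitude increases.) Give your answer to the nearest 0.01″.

sin φ = -0.293523, cos φ = 0.955952, sin λ = -0.922363, cos λ = -0.386325.
East component: ΔE = −sin λ·ΔX + cos λ·ΔY = −(-0.922363)(-462.7) + (-0.386325)(56.3) = -448.53 m.
1° of latitude spans πR/180 = 111195 m; at latitude φ, 1° of longitude spans that × cos φ = 106297.0 m, so Δλ = -448.53 / 106297.0 × 3600 = -15.190″.

Δλ = -15.19″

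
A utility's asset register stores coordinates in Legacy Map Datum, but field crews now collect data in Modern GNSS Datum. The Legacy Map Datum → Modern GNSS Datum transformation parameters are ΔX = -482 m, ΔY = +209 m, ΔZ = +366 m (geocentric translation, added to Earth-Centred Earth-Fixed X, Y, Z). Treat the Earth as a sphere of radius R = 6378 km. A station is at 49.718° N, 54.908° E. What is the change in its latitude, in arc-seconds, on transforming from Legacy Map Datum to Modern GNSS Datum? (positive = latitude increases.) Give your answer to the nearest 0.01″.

sin φ = 0.762871, cos φ = 0.646550, sin λ = 0.818230, cos λ = 0.574891.
North component: ΔN = −sin φ cos λ·ΔX − sin φ sin λ·ΔY + cos φ·ΔZ = −(0.762871)(0.574891)(-482) − (0.762871)(0.818230)(209) + (0.646550)(366) = 317.57 m.
1° of latitude spans πR/180 = 111317 m, so Δφ = 317.57 / 111317 × 3600 = 10.270″.

Δφ = 10.27″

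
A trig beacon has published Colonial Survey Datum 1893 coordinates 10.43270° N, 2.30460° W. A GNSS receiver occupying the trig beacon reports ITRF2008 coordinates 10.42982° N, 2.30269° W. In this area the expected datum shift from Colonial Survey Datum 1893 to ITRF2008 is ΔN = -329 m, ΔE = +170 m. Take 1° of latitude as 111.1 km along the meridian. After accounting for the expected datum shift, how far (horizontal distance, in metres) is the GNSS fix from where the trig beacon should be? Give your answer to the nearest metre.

Observed coordinate differences: Δφ = -0.00288°, Δλ = +0.00191°.
Converting to metres (1° lat = 111100 m, cos φ = 0.983468): observed ΔN = -320.0 m, observed ΔE = 208.7 m.
Subtracting the expected shift leaves a residual of -320.0 − (-329) = 9.0 m north and 208.7 − (170) = 38.7 m east.
Residual distance = √(9.0² + 38.7²) = 39.7 m.

40 m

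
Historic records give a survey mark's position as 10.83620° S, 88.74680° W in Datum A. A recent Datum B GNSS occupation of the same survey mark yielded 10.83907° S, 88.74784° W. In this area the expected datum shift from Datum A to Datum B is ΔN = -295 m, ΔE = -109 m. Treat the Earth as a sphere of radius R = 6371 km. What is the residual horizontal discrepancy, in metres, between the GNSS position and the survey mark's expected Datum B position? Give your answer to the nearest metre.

Observed coordinate differences: Δφ = -0.00287°, Δλ = -0.00104°.
Converting to metres (1° lat = 111195 m, cos φ = 0.982169): observed ΔN = -319.1 m, observed ΔE = -113.6 m.
Subtracting the expected shift leaves a residual of -319.1 − (-295) = -24.1 m north and -113.6 − (-109) = -4.6 m east.
Residual distance = √((-24.1)² + (-4.6)²) = 24.6 m.

25 m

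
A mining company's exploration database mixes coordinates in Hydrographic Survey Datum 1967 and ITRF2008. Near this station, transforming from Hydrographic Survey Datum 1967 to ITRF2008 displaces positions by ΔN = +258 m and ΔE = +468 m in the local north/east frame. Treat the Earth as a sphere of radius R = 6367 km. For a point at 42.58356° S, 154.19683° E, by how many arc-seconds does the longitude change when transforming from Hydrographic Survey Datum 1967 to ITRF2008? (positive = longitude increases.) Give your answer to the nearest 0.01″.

Δλ = 20.59″

At latitude -42.58356°, cos φ = 0.736291.
One radian of longitude at latitude φ spans R cos φ, so Δλ = ΔE / (R cos φ) = 468.0 / (6367000 × 0.736291) = 9.9830e-05 rad = 20.591″.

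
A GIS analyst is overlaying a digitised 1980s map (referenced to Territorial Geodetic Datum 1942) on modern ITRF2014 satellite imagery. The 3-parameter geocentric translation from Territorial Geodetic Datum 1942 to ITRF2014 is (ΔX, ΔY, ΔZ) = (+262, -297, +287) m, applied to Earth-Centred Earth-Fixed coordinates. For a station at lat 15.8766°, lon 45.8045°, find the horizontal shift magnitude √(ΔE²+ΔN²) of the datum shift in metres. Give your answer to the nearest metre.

487 m

The local east axis at (φ, λ) is (−sin λ, cos λ, 0), so ΔE = −sin(45.8045°)·262 + cos(45.8045°)·(-297) = -394.89 m.
The local north axis is (−sin φ cos λ, −sin φ sin λ, cos φ), giving ΔN = -49.965 + 58.253 + 276.052 = 284.34 m.
Horizontal magnitude = √(ΔE² + ΔN²) = √((-394.89)² + 284.34²) = 486.60 m.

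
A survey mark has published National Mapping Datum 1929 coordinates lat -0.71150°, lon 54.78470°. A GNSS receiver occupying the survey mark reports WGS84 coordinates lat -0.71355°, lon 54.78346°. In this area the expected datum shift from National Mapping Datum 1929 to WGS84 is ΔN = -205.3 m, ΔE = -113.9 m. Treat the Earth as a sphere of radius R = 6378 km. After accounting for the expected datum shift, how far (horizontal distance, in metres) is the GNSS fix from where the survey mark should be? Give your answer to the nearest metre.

Observed coordinate differences: Δφ = -0.00205°, Δλ = -0.00124°.
Converting to metres (1° lat = 111317 m, cos φ = 0.999923): observed ΔN = -228.2 m, observed ΔE = -138.0 m.
Subtracting the expected shift leaves a residual of -228.2 − (-205.3) = -22.9 m north and -138.0 − (-113.9) = -24.1 m east.
Residual distance = √((-22.9)² + (-24.1)²) = 33.3 m.

33 m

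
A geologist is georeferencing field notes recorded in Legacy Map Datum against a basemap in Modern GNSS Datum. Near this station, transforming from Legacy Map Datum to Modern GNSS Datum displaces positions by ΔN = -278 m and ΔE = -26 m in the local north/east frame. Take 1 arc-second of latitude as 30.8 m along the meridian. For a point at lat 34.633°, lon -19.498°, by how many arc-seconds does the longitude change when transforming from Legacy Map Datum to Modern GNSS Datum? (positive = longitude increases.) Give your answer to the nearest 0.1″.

At latitude 34.633°, cos φ = 0.822809.
1″ of longitude at this latitude = 30.80 × cos φ = 25.3425 m, so Δλ = -26.0 / 25.3425 = -1.026″.

Δλ = -1.0″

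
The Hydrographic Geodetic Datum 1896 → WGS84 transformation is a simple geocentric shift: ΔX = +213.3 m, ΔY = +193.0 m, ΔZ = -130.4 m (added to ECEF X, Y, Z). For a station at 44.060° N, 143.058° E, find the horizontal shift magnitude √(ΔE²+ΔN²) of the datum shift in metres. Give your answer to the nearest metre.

288 m

The local east axis at (φ, λ) is (−sin λ, cos λ, 0), so ΔE = −sin(143.058°)·213.3 + cos(143.058°)·193.0 = -282.45 m.
The local north axis is (−sin φ cos λ, −sin φ sin λ, cos φ), giving ΔN = 118.553 − 80.664 − 93.707 = -55.82 m.
Horizontal magnitude = √(ΔE² + ΔN²) = √((-282.45)² + (-55.82)²) = 287.91 m.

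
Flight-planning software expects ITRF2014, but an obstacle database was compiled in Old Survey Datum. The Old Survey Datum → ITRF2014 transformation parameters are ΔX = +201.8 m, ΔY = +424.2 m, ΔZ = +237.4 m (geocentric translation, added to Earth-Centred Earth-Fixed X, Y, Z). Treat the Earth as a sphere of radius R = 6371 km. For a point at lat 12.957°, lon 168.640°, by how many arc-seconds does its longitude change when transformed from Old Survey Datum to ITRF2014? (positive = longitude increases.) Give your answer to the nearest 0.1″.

sin φ = 0.224220, cos φ = 0.974539, sin λ = 0.196973, cos λ = -0.980409.
East component: ΔE = −sin λ·ΔX + cos λ·ΔY = −(0.196973)(201.8) + (-0.980409)(424.2) = -455.64 m.
1° of latitude spans πR/180 = 111195 m; at latitude φ, 1° of longitude spans that × cos φ = 108363.7 m, so Δλ = -455.64 / 108363.7 × 3600 = -15.137″.

Δλ = -15.1″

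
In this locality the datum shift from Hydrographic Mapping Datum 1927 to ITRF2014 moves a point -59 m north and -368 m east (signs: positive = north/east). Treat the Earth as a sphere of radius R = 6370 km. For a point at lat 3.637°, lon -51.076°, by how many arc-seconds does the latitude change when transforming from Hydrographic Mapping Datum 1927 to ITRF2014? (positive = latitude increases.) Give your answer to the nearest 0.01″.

Δφ = -1.91″

On a sphere of radius R, 1 rad of latitude = R, so Δφ = ΔN / R = -59.0 / 6370000 = -9.2622e-06 rad = -1.910″.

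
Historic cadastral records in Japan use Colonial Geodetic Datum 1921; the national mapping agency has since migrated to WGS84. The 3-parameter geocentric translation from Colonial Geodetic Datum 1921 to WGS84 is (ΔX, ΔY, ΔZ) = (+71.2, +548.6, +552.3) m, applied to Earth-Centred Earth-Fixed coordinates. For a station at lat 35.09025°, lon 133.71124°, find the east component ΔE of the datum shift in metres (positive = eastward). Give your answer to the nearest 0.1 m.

At φ = 35.09025°, λ = 133.71124°: sin φ = 0.574866, cos φ = 0.818248, sin λ = 0.722832, cos λ = -0.691024.
ΔE = −sin λ·ΔX + cos λ·ΔY = −(0.722832)·(71.2) + (-0.691024)·(548.6) = -430.56 m.

ΔE = -430.6 m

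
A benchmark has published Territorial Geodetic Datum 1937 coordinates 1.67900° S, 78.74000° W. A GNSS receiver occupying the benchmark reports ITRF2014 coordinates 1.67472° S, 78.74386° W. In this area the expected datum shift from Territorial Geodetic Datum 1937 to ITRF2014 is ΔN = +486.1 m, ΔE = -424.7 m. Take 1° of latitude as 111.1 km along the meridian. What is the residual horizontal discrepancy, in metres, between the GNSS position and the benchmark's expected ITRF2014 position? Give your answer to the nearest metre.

11 m

Observed coordinate differences: Δφ = +0.00428°, Δλ = -0.00386°.
Converting to metres (1° lat = 111100 m, cos φ = 0.999571): observed ΔN = 475.5 m, observed ΔE = -428.7 m.
Subtracting the expected shift leaves a residual of 475.5 − (486.1) = -10.6 m north and -428.7 − (-424.7) = -4.0 m east.
Residual distance = √((-10.6)² + (-4.0)²) = 11.3 m.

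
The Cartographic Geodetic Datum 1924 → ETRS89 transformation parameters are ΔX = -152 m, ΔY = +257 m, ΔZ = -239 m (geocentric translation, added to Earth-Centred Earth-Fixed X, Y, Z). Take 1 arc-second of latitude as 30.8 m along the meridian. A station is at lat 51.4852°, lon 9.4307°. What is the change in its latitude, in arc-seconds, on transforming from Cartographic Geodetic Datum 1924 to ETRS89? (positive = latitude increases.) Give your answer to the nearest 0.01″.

Δφ = -2.09″

sin φ = 0.782447, cos φ = 0.622717, sin λ = 0.163855, cos λ = 0.986485.
North component: ΔN = −sin φ cos λ·ΔX − sin φ sin λ·ΔY + cos φ·ΔZ = −(0.782447)(0.986485)(-152) − (0.782447)(0.163855)(257) + (0.622717)(-239) = -64.45 m.
1° of latitude spans 3600 × 30.80 = 110880 m, so Δφ = -64.45 / 110880 × 3600 = -2.093″.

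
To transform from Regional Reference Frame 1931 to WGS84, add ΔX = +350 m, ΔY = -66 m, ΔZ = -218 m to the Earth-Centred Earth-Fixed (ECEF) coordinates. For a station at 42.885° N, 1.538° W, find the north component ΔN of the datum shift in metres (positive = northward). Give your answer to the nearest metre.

ΔN = -399 m

At φ = 42.885°, λ = -1.538°: sin φ = 0.680529, cos φ = 0.732721, sin λ = -0.026840, cos λ = 0.999640.
ΔN = −sin φ cos λ·ΔX − sin φ sin λ·ΔY + cos φ·ΔZ = −(0.680529)(0.999640)(350) − (0.680529)(-0.026840)(-66) + (0.732721)(-218) = -399.04 m.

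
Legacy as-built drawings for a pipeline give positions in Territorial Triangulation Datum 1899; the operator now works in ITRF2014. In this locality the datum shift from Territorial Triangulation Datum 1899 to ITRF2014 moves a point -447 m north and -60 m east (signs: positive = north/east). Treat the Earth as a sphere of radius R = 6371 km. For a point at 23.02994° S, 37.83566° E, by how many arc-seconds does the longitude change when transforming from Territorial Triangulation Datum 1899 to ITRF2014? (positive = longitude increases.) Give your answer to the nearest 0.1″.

Δλ = -2.1″

At latitude -23.02994°, cos φ = 0.920301.
One radian of longitude at latitude φ spans R cos φ, so Δλ = ΔE / (R cos φ) = -60.0 / (6371000 × 0.920301) = -1.0233e-05 rad = -2.111″.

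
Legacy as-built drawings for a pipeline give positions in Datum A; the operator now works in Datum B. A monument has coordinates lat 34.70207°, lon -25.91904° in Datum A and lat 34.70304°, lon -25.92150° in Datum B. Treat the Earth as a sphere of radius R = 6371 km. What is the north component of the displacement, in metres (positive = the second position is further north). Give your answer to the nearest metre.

Δφ = 34.70304° − 34.70207° = +0.00097°; Δλ = -25.92150° − -25.91904° = -0.00246°.
1° along a meridian = πR/180 = 111195 m.
ΔN = Δφ × 111195 = 107.9 m; ΔE = Δλ × 111195 × cos(34.70207°) = -0.00246 × 111195 × 0.822123 = -224.9 m.

ΔN = 108 m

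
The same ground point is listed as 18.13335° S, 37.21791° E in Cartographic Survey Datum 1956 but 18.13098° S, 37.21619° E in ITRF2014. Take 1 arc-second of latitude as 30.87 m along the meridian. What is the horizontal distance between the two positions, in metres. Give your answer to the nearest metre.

Δφ = -18.13098° − -18.13335° = +0.00237°; Δλ = 37.21619° − 37.21791° = -0.00172°.
1° of latitude = 3600 × 30.87 = 111132 m.
ΔN = Δφ × 111132 = 263.4 m; ΔE = Δλ × 111132 × cos(-18.13335°) = -0.00172 × 111132 × 0.950335 = -181.7 m.
Distance = √(ΔE² + ΔN²) = √((-181.7)² + 263.4²) = 320.0 m.

320 m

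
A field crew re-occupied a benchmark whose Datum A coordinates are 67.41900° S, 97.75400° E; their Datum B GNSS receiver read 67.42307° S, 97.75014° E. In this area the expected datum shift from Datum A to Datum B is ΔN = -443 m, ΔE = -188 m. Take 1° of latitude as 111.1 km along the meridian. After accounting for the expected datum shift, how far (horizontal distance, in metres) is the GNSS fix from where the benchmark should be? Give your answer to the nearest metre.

25 m

Observed coordinate differences: Δφ = -0.00407°, Δλ = -0.00386°.
Converting to metres (1° lat = 111100 m, cos φ = 0.383989): observed ΔN = -452.2 m, observed ΔE = -164.7 m.
Subtracting the expected shift leaves a residual of -452.2 − (-443) = -9.2 m north and -164.7 − (-188) = 23.3 m east.
Residual distance = √((-9.2)² + 23.3²) = 25.1 m.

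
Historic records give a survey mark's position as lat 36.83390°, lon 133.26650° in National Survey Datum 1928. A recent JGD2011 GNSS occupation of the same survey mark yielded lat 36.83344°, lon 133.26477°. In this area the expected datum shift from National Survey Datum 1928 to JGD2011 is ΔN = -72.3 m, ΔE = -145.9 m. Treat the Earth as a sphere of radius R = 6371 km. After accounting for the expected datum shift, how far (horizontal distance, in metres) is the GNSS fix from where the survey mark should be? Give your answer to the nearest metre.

23 m

Observed coordinate differences: Δφ = -0.00046°, Δλ = -0.00173°.
Converting to metres (1° lat = 111195 m, cos φ = 0.800377): observed ΔN = -51.1 m, observed ΔE = -154.0 m.
Subtracting the expected shift leaves a residual of -51.1 − (-72.3) = 21.2 m north and -154.0 − (-145.9) = -8.1 m east.
Residual distance = √(21.2² + (-8.1)²) = 22.6 m.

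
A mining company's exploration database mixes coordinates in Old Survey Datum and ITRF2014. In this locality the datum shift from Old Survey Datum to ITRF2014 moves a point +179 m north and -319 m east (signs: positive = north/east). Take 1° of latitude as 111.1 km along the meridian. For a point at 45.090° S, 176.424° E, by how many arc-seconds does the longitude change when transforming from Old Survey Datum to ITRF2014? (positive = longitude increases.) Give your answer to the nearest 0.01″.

At latitude -45.090°, cos φ = 0.705995.
1° of longitude at this latitude = 111.1 × cos φ = 78.44 km, so Δλ = -319.0 / 78436.1 = -0.0040670° = -14.641″.

Δλ = -14.64″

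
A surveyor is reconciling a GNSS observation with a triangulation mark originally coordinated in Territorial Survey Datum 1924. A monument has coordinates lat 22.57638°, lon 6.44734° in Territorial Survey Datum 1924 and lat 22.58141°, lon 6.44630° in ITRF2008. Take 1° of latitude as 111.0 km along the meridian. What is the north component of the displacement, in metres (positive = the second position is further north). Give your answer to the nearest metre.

Δφ = 22.58141° − 22.57638° = +0.00503°; Δλ = 6.44630° − 6.44734° = -0.00104°.
ΔN = Δφ × 111000 = 558.3 m; ΔE = Δλ × 111000 × cos(22.57638°) = -0.00104 × 111000 × 0.923369 = -106.6 m.

ΔN = 558 m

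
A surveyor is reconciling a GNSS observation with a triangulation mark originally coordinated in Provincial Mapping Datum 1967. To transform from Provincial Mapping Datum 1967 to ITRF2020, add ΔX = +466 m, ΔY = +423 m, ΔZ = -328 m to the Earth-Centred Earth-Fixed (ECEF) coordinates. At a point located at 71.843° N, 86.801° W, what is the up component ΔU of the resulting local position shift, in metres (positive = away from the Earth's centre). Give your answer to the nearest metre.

At φ = 71.843°, λ = -86.801°: sin φ = 0.950206, cos φ = 0.311622, sin λ = -0.998442, cos λ = 0.055804.
ΔU = cos φ cos λ·ΔX + cos φ sin λ·ΔY + sin φ·ΔZ = (0.311622)(0.055804)(466) + (0.311622)(-0.998442)(423) + (0.950206)(-328) = -435.17 m.

ΔU = -435 m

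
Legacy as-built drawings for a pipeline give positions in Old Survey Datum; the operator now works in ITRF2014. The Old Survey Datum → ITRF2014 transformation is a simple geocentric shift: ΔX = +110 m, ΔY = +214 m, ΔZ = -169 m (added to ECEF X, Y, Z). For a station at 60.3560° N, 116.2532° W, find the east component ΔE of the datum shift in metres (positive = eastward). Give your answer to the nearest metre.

ΔE = 4 m

The local east axis at (φ, λ) is (−sin λ, cos λ, 0), so ΔE = −sin(-116.2532°)·110 + cos(-116.2532°)·214 = 3.99 m.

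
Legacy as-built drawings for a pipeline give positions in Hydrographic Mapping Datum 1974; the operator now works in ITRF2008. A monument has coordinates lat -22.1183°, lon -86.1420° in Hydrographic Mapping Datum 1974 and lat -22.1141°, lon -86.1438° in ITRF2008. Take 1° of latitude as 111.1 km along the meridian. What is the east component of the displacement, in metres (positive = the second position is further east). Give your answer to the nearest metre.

ΔE = -185 m

Δφ = -22.1141° − -22.1183° = +0.0042°; Δλ = -86.1438° − -86.1420° = -0.0018°.
ΔN = Δφ × 111100 = 466.6 m; ΔE = Δλ × 111100 × cos(-22.1183°) = -0.0018 × 111100 × 0.926408 = -185.3 m.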